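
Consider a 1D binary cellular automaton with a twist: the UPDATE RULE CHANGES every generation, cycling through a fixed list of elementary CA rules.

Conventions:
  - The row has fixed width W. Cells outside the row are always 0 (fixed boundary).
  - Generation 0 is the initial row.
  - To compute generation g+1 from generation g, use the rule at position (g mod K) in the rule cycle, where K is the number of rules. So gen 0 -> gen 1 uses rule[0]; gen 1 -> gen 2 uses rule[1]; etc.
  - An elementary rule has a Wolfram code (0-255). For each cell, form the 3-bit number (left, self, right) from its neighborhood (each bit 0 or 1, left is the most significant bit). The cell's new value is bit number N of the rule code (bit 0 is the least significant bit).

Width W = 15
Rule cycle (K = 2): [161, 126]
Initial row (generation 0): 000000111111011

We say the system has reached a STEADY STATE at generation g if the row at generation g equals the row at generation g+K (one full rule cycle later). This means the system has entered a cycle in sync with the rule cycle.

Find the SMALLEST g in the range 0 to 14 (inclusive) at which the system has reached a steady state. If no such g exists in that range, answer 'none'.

Gen 0: 000000111111011
Gen 1 (rule 161): 111110011110100
Gen 2 (rule 126): 100011110011110
Gen 3 (rule 161): 001001100001100
Gen 4 (rule 126): 011111110011110
Gen 5 (rule 161): 001111100001100
Gen 6 (rule 126): 011000110011110
Gen 7 (rule 161): 000010000001100
Gen 8 (rule 126): 000111000011110
Gen 9 (rule 161): 110010011001100
Gen 10 (rule 126): 111111111111110
Gen 11 (rule 161): 011111111111100
Gen 12 (rule 126): 110000000000110
Gen 13 (rule 161): 000111111110000
Gen 14 (rule 126): 001100000011000
Gen 15 (rule 161): 100001111000011
Gen 16 (rule 126): 110011001100111

Answer: none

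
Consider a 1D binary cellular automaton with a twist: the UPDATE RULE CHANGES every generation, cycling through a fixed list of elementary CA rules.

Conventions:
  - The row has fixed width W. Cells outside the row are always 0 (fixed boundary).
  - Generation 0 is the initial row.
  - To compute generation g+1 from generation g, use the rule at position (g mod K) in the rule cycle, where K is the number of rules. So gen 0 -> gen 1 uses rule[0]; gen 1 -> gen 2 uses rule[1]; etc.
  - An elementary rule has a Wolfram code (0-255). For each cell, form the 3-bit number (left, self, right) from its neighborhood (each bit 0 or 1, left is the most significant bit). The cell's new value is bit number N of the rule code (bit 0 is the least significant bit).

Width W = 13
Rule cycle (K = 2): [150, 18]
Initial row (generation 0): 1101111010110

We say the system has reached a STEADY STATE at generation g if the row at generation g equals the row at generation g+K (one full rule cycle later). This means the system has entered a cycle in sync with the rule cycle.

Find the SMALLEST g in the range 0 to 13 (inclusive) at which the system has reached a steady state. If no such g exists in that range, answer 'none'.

Gen 0: 1101111010110
Gen 1 (rule 150): 0000110010001
Gen 2 (rule 18): 0001001101010
Gen 3 (rule 150): 0011110001011
Gen 4 (rule 18): 0100001010000
Gen 5 (rule 150): 1110011011000
Gen 6 (rule 18): 0001100000100
Gen 7 (rule 150): 0010010001110
Gen 8 (rule 18): 0101101010001
Gen 9 (rule 150): 1100001011011
Gen 10 (rule 18): 0010010000000
Gen 11 (rule 150): 0111111000000
Gen 12 (rule 18): 1000000100000
Gen 13 (rule 150): 1100001110000
Gen 14 (rule 18): 0010010001000
Gen 15 (rule 150): 0111111011100

Answer: none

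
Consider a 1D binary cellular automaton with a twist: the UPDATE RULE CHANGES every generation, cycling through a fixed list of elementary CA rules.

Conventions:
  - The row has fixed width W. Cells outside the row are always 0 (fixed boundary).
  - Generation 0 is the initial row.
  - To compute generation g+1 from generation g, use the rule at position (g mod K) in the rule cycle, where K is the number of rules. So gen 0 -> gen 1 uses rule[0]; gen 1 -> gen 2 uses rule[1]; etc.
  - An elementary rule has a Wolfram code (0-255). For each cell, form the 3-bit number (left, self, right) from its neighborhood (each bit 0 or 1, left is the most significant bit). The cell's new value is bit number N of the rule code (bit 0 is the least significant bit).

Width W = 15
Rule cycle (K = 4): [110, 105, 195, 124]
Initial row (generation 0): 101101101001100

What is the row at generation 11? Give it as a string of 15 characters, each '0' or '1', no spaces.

Gen 0: 101101101001100
Gen 1 (rule 110): 111111111011100
Gen 2 (rule 105): 100000001110101
Gen 3 (rule 195): 001111110110000
Gen 4 (rule 124): 001000011111000
Gen 5 (rule 110): 011000110001000
Gen 6 (rule 105): 011010110100011
Gen 7 (rule 195): 101000010001101
Gen 8 (rule 124): 111100011001111
Gen 9 (rule 110): 100100111011001
Gen 10 (rule 105): 000000101111000
Gen 11 (rule 195): 111111000111011

Answer: 111111000111011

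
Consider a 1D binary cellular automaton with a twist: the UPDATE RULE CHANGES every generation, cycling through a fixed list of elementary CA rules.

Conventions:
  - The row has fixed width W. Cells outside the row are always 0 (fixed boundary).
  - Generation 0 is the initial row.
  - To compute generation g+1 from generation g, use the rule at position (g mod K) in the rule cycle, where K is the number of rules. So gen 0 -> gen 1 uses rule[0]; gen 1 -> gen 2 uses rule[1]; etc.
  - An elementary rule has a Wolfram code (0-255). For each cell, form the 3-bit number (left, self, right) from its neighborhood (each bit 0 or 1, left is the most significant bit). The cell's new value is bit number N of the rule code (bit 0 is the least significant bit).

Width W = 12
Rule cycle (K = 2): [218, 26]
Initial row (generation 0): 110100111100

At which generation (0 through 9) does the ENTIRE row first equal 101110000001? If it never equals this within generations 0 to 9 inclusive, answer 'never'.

Answer: 2

Derivation:
Gen 0: 110100111100
Gen 1 (rule 218): 110011111110
Gen 2 (rule 26): 101110000001
Gen 3 (rule 218): 001111000010
Gen 4 (rule 26): 011000100101
Gen 5 (rule 218): 111101011000
Gen 6 (rule 26): 100000010100
Gen 7 (rule 218): 010000100010
Gen 8 (rule 26): 101001010101
Gen 9 (rule 218): 000110000000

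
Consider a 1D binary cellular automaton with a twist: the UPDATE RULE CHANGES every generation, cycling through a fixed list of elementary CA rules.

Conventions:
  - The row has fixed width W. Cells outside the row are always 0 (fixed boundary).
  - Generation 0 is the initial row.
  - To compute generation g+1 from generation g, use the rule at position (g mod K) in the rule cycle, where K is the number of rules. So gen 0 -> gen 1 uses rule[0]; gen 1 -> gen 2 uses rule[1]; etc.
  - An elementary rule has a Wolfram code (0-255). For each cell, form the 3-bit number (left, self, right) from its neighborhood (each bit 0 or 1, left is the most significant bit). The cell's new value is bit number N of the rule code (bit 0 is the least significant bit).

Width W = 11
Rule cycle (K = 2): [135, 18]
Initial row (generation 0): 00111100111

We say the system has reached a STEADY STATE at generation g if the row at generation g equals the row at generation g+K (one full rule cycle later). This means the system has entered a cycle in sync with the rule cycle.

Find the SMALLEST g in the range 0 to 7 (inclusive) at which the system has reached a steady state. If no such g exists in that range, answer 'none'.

Answer: 6

Derivation:
Gen 0: 00111100111
Gen 1 (rule 135): 11011001010
Gen 2 (rule 18): 00000110001
Gen 3 (rule 135): 11111000111
Gen 4 (rule 18): 00000101000
Gen 5 (rule 135): 11111101011
Gen 6 (rule 18): 00000000000
Gen 7 (rule 135): 11111111111
Gen 8 (rule 18): 00000000000
Gen 9 (rule 135): 11111111111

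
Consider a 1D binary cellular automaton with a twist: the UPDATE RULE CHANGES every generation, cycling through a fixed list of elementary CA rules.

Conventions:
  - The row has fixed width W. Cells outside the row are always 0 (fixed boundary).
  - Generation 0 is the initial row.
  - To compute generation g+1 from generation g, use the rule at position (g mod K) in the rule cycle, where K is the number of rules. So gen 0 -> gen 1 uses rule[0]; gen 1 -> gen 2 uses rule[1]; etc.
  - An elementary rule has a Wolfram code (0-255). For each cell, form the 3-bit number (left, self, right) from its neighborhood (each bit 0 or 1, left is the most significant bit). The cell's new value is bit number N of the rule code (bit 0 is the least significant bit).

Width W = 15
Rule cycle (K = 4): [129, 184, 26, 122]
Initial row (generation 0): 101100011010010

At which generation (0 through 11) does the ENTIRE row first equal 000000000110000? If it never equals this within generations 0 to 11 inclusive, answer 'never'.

Gen 0: 101100011010010
Gen 1 (rule 129): 000001000000000
Gen 2 (rule 184): 000000100000000
Gen 3 (rule 26): 000001010000000
Gen 4 (rule 122): 000010101000000
Gen 5 (rule 129): 111000000011111
Gen 6 (rule 184): 110100000011110
Gen 7 (rule 26): 100010000110001
Gen 8 (rule 122): 010101001111010
Gen 9 (rule 129): 000000000110000
Gen 10 (rule 184): 000000000101000
Gen 11 (rule 26): 000000001000100

Answer: 9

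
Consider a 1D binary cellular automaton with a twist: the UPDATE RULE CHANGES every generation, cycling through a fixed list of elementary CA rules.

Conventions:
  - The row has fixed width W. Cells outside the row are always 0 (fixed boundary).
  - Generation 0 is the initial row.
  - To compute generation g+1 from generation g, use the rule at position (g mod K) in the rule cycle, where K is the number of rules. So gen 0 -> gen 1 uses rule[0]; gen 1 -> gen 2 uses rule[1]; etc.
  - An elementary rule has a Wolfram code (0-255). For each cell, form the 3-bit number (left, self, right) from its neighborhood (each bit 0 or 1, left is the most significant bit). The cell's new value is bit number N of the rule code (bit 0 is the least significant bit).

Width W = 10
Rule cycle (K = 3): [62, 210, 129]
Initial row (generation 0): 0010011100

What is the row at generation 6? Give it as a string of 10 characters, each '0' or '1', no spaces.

Gen 0: 0010011100
Gen 1 (rule 62): 0111110010
Gen 2 (rule 210): 1011111101
Gen 3 (rule 129): 0001111000
Gen 4 (rule 62): 0011000100
Gen 5 (rule 210): 0101101010
Gen 6 (rule 129): 0000000000

Answer: 0000000000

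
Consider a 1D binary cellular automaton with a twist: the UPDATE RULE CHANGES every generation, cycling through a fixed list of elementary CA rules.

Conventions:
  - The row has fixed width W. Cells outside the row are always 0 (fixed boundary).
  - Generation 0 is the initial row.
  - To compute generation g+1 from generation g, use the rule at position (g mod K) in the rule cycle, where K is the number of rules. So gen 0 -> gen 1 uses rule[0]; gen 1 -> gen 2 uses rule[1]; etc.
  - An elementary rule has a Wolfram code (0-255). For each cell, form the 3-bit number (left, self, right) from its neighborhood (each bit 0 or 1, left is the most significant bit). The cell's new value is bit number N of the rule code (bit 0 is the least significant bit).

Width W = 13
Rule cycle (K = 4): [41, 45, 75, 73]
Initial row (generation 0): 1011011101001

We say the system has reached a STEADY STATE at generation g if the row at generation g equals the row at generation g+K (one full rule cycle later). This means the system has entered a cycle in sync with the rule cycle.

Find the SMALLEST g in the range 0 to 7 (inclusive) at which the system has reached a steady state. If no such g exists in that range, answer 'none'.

Gen 0: 1011011101001
Gen 1 (rule 41): 0110110010000
Gen 2 (rule 45): 0101100010111
Gen 3 (rule 75): 1001101100101
Gen 4 (rule 73): 0001101100000
Gen 5 (rule 41): 1101011001111
Gen 6 (rule 45): 1011110001000
Gen 7 (rule 75): 0010010110011
Gen 8 (rule 73): 1000000110011
Gen 9 (rule 41): 0011110100010
Gen 10 (rule 45): 1010001101010
Gen 11 (rule 75): 0000111100000

Answer: none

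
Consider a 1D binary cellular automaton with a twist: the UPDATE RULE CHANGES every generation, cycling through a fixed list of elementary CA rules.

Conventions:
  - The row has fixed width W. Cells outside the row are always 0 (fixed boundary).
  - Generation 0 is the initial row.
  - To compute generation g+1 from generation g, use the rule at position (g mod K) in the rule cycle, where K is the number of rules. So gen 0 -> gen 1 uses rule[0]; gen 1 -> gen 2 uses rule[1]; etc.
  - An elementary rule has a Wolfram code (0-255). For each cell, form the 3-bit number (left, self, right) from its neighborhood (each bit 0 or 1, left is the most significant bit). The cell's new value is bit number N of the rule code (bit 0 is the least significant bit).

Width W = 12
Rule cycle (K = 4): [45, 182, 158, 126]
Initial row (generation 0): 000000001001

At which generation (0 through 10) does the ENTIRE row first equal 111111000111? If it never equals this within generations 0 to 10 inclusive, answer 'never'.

Gen 0: 000000001001
Gen 1 (rule 45): 111111101001
Gen 2 (rule 182): 011111011111
Gen 3 (rule 158): 111110011110
Gen 4 (rule 126): 100011110011
Gen 5 (rule 45): 101010000010
Gen 6 (rule 182): 111111000111
Gen 7 (rule 158): 111110101110
Gen 8 (rule 126): 100011111011
Gen 9 (rule 45): 101010000110
Gen 10 (rule 182): 111111001001

Answer: 6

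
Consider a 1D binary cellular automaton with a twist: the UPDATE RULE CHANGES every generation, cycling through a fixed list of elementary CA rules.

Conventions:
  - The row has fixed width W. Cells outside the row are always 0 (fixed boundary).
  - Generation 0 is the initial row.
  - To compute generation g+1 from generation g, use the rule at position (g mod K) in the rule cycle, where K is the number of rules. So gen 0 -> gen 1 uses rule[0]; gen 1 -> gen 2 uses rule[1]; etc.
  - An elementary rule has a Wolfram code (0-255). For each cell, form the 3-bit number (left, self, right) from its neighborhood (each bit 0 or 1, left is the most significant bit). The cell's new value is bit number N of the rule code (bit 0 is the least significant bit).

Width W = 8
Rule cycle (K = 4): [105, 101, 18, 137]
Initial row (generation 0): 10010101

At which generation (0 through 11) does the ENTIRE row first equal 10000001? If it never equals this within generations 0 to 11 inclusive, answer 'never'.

Gen 0: 10010101
Gen 1 (rule 105): 00001010
Gen 2 (rule 101): 11101110
Gen 3 (rule 18): 00000001
Gen 4 (rule 137): 11111100
Gen 5 (rule 105): 10000101
Gen 6 (rule 101): 10110111
Gen 7 (rule 18): 00000000
Gen 8 (rule 137): 11111111
Gen 9 (rule 105): 10000001
Gen 10 (rule 101): 10111101
Gen 11 (rule 18): 00000000

Answer: 9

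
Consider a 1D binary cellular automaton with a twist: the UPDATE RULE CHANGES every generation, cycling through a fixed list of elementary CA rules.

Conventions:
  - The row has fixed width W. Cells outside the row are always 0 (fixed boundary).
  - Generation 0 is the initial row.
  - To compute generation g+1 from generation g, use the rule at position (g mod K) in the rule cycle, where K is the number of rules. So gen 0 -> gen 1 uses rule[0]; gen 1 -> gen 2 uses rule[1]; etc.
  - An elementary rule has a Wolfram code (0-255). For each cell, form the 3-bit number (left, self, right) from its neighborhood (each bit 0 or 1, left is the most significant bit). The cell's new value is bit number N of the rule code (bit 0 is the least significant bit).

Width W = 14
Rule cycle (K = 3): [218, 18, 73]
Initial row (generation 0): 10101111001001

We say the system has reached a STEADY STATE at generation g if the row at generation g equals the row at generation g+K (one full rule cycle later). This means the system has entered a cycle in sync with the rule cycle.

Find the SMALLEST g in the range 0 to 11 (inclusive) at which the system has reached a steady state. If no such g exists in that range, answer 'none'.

Gen 0: 10101111001001
Gen 1 (rule 218): 00001111110110
Gen 2 (rule 18): 00010000000001
Gen 3 (rule 73): 11000111111100
Gen 4 (rule 218): 11101111111110
Gen 5 (rule 18): 00000000000001
Gen 6 (rule 73): 11111111111100
Gen 7 (rule 218): 11111111111110
Gen 8 (rule 18): 00000000000001
Gen 9 (rule 73): 11111111111100
Gen 10 (rule 218): 11111111111110
Gen 11 (rule 18): 00000000000001
Gen 12 (rule 73): 11111111111100
Gen 13 (rule 218): 11111111111110
Gen 14 (rule 18): 00000000000001

Answer: 5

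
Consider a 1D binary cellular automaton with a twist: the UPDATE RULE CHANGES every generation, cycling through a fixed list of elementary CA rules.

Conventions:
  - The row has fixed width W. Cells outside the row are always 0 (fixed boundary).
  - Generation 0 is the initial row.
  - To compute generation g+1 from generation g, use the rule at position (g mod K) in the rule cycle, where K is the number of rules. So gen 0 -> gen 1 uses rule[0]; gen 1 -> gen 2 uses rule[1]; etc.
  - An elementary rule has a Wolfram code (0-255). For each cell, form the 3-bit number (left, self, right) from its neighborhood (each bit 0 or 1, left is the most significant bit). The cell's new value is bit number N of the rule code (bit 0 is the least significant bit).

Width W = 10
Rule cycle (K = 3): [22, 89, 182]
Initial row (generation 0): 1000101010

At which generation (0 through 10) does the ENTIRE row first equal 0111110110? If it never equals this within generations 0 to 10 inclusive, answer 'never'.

Gen 0: 1000101010
Gen 1 (rule 22): 1101101011
Gen 2 (rule 89): 1101100011
Gen 3 (rule 182): 0010010100
Gen 4 (rule 22): 0111110110
Gen 5 (rule 89): 0100010111
Gen 6 (rule 182): 1110111010
Gen 7 (rule 22): 0000000011
Gen 8 (rule 89): 1111111011
Gen 9 (rule 182): 0111110100
Gen 10 (rule 22): 1000000110

Answer: 4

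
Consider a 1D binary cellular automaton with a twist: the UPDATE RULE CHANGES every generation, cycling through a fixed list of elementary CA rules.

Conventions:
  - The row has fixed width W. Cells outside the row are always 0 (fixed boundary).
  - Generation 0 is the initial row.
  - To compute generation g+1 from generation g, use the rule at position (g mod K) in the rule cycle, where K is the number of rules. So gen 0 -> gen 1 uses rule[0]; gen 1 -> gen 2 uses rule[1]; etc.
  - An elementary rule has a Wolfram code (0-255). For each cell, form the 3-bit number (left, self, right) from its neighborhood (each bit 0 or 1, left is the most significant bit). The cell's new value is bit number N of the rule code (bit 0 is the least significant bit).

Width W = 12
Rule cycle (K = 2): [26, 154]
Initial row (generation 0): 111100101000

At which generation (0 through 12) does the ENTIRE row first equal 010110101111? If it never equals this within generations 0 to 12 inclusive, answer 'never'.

Gen 0: 111100101000
Gen 1 (rule 26): 100011000100
Gen 2 (rule 154): 010110101010
Gen 3 (rule 26): 100100000001
Gen 4 (rule 154): 011010000010
Gen 5 (rule 26): 110001000101
Gen 6 (rule 154): 101010101000
Gen 7 (rule 26): 000000000100
Gen 8 (rule 154): 000000001010
Gen 9 (rule 26): 000000010001
Gen 10 (rule 154): 000000101010
Gen 11 (rule 26): 000001000001
Gen 12 (rule 154): 000010100010

Answer: never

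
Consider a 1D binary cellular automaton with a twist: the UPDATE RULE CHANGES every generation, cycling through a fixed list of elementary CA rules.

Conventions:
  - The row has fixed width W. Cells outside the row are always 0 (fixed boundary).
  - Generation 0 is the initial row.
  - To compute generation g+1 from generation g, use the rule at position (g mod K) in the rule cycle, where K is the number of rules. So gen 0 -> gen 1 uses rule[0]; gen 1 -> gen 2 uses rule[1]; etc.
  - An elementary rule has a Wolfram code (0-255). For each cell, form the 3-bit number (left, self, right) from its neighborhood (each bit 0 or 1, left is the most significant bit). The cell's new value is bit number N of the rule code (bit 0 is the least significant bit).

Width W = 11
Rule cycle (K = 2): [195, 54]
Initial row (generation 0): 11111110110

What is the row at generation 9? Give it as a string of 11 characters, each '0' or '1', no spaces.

Answer: 00100110111

Derivation:
Gen 0: 11111110110
Gen 1 (rule 195): 01111110010
Gen 2 (rule 54): 10000001111
Gen 3 (rule 195): 00111110111
Gen 4 (rule 54): 01000001000
Gen 5 (rule 195): 10011110011
Gen 6 (rule 54): 11100001100
Gen 7 (rule 195): 01101110101
Gen 8 (rule 54): 10010001111
Gen 9 (rule 195): 00100110111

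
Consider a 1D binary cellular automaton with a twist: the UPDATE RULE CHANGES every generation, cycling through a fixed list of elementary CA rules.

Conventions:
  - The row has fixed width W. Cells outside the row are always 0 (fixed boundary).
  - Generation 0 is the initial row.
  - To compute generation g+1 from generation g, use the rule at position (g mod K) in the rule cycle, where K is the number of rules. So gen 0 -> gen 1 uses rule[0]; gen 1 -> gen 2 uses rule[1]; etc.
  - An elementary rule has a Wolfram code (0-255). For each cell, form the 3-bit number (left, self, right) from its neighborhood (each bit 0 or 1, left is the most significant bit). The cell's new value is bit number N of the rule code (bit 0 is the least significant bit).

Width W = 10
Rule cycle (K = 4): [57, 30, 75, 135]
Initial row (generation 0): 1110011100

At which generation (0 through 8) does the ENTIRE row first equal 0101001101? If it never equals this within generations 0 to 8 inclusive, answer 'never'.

Answer: never

Derivation:
Gen 0: 1110011100
Gen 1 (rule 57): 1001010011
Gen 2 (rule 30): 1111011110
Gen 3 (rule 75): 1001010010
Gen 4 (rule 135): 1011010110
Gen 5 (rule 57): 0110101101
Gen 6 (rule 30): 1100101001
Gen 7 (rule 75): 1101000010
Gen 8 (rule 135): 0001011110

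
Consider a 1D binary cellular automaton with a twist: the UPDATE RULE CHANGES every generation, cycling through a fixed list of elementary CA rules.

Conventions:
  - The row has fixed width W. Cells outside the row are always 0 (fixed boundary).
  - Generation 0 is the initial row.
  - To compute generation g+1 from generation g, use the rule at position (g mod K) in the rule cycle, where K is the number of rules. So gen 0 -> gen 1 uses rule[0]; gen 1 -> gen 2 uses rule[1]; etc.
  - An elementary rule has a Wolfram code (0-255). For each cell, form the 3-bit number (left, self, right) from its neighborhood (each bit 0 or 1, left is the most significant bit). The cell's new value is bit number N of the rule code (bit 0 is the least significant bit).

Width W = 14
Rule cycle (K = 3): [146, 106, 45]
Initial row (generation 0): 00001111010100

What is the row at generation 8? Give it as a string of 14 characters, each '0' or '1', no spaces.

Answer: 00110100110010

Derivation:
Gen 0: 00001111010100
Gen 1 (rule 146): 00010110000010
Gen 2 (rule 106): 00101110000100
Gen 3 (rule 45): 10111000110101
Gen 4 (rule 146): 00010101000000
Gen 5 (rule 106): 00101010000000
Gen 6 (rule 45): 10111110111111
Gen 7 (rule 146): 00011100011110
Gen 8 (rule 106): 00110100110010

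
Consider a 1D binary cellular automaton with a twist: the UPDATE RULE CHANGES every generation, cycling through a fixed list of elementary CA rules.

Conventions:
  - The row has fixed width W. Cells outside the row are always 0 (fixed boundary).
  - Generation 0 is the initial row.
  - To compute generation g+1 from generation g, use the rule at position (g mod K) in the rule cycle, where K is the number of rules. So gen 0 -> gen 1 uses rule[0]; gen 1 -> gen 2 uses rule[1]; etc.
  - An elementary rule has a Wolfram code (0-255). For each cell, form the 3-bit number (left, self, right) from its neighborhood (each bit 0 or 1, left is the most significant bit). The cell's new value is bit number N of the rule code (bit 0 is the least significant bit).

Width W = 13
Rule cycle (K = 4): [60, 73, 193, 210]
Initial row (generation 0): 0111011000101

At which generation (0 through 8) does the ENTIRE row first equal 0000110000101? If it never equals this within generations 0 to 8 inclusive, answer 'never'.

Gen 0: 0111011000101
Gen 1 (rule 60): 0100110100111
Gen 2 (rule 73): 0000110000101
Gen 3 (rule 193): 1110010110000
Gen 4 (rule 210): 0111100011000
Gen 5 (rule 60): 0100010010100
Gen 6 (rule 73): 0001000000001
Gen 7 (rule 193): 1100011111100
Gen 8 (rule 210): 0110101111110

Answer: 2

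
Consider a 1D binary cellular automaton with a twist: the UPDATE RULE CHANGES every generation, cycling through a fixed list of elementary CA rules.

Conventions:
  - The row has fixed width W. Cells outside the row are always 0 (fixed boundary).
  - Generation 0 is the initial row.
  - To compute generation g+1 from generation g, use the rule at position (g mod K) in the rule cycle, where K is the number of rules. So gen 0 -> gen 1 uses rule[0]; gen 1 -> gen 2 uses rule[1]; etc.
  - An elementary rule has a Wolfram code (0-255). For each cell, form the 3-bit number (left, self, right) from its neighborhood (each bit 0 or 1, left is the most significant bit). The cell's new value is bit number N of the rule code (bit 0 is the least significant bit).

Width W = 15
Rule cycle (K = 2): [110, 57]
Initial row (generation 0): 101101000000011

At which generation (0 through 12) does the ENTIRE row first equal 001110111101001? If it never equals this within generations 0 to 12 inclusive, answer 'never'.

Answer: never

Derivation:
Gen 0: 101101000000011
Gen 1 (rule 110): 111111000000111
Gen 2 (rule 57): 100000111110100
Gen 3 (rule 110): 100001100011100
Gen 4 (rule 57): 011101011010011
Gen 5 (rule 110): 110111111110111
Gen 6 (rule 57): 101100000001100
Gen 7 (rule 110): 111100000011100
Gen 8 (rule 57): 100011111010011
Gen 9 (rule 110): 100110001110111
Gen 10 (rule 57): 010101101001100
Gen 11 (rule 110): 111111111011100
Gen 12 (rule 57): 100000000110011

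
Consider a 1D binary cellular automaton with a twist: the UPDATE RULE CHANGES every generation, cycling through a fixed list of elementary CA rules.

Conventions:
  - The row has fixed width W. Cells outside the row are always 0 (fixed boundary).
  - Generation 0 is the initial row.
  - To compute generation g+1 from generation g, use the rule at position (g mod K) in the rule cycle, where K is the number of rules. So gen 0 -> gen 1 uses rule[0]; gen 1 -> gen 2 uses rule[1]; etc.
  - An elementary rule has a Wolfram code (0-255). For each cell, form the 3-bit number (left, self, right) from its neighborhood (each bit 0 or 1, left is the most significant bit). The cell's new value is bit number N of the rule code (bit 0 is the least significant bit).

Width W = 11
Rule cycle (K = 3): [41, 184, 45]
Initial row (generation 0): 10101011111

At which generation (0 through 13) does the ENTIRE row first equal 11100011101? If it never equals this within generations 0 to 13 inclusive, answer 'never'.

Gen 0: 10101011111
Gen 1 (rule 41): 01010110000
Gen 2 (rule 184): 00101101000
Gen 3 (rule 45): 10111011011
Gen 4 (rule 41): 01100110110
Gen 5 (rule 184): 01010101101
Gen 6 (rule 45): 01111111011
Gen 7 (rule 41): 01000000110
Gen 8 (rule 184): 00100000101
Gen 9 (rule 45): 10101110111
Gen 10 (rule 41): 01011001100
Gen 11 (rule 184): 00110101010
Gen 12 (rule 45): 10101111110
Gen 13 (rule 41): 01011000000

Answer: never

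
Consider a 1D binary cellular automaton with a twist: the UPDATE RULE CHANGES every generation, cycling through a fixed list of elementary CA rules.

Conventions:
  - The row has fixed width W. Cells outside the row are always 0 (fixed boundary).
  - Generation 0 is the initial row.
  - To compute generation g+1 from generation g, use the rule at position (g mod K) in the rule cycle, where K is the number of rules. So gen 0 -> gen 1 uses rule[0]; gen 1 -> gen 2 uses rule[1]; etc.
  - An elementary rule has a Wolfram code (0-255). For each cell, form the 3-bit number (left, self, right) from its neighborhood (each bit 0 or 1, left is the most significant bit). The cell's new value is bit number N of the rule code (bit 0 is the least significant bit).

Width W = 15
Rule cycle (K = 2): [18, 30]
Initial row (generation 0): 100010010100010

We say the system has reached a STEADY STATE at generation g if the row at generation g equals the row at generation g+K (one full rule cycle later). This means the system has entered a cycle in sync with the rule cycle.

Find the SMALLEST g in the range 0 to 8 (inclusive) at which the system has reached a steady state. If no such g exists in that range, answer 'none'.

Gen 0: 100010010100010
Gen 1 (rule 18): 010101100010101
Gen 2 (rule 30): 110101010110101
Gen 3 (rule 18): 000000000000000
Gen 4 (rule 30): 000000000000000
Gen 5 (rule 18): 000000000000000
Gen 6 (rule 30): 000000000000000
Gen 7 (rule 18): 000000000000000
Gen 8 (rule 30): 000000000000000
Gen 9 (rule 18): 000000000000000
Gen 10 (rule 30): 000000000000000

Answer: 3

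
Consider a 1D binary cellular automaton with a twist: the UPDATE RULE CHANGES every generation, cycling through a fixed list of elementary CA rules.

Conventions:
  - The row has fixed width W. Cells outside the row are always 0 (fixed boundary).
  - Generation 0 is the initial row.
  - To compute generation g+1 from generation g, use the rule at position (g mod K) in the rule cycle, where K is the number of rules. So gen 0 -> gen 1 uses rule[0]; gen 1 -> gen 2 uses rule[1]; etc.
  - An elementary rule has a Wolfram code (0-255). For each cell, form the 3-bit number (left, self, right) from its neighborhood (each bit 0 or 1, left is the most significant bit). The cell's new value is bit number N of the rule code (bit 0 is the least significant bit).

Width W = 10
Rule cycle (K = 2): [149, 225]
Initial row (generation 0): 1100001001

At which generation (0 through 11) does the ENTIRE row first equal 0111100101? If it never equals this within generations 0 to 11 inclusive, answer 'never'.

Gen 0: 1100001001
Gen 1 (rule 149): 0011101101
Gen 2 (rule 225): 1001110110
Gen 3 (rule 149): 1100100001
Gen 4 (rule 225): 0100001100
Gen 5 (rule 149): 0111100011
Gen 6 (rule 225): 0011101001
Gen 7 (rule 149): 1001001101
Gen 8 (rule 225): 0000000110
Gen 9 (rule 149): 1111110001
Gen 10 (rule 225): 0111110100
Gen 11 (rule 149): 0011100111

Answer: never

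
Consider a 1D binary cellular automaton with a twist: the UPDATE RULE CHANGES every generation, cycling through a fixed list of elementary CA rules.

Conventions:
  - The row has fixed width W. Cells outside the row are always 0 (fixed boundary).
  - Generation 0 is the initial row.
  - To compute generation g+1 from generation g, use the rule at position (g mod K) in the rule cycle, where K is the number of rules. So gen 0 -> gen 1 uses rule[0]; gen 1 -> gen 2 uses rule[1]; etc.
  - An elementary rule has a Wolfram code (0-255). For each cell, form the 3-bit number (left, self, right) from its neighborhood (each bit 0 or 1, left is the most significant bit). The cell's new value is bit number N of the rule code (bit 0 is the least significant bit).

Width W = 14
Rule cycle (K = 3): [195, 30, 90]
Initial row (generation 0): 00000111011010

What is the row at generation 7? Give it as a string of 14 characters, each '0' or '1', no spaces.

Gen 0: 00000111011010
Gen 1 (rule 195): 11111011001000
Gen 2 (rule 30): 10000010111100
Gen 3 (rule 90): 01000100100110
Gen 4 (rule 195): 10011001001010
Gen 5 (rule 30): 11110111111011
Gen 6 (rule 90): 10010100001011
Gen 7 (rule 195): 00100001110001

Answer: 00100001110001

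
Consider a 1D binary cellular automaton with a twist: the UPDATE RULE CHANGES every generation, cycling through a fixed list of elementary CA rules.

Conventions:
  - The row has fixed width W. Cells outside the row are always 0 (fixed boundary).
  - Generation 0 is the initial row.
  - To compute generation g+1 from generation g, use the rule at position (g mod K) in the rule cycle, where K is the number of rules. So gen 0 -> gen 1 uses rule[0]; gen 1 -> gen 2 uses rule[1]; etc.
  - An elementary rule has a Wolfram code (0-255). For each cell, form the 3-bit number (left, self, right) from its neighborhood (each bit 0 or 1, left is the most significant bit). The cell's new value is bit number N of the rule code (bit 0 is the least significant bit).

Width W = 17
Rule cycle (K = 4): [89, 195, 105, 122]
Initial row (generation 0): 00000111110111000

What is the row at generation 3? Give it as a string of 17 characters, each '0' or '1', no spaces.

Gen 0: 00000111110111000
Gen 1 (rule 89): 11110100010101111
Gen 2 (rule 195): 01110001100000111
Gen 3 (rule 105): 01010101101110101

Answer: 01010101101110101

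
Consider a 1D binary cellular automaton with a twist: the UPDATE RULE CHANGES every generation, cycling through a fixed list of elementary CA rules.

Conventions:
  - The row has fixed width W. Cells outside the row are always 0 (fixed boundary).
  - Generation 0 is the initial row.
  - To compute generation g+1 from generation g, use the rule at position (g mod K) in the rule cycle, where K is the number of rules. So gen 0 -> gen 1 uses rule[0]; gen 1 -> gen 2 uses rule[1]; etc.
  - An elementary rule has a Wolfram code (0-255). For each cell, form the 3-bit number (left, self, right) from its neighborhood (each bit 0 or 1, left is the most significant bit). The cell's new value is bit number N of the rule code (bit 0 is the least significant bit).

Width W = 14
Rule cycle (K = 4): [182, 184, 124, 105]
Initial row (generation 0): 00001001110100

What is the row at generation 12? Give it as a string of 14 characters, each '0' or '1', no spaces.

Gen 0: 00001001110100
Gen 1 (rule 182): 00011110101110
Gen 2 (rule 184): 00011101011101
Gen 3 (rule 124): 00010111110111
Gen 4 (rule 105): 11001100011101
Gen 5 (rule 182): 00110010101011
Gen 6 (rule 184): 00101001010110
Gen 7 (rule 124): 00111101111111
Gen 8 (rule 105): 10100111000001
Gen 9 (rule 182): 11111010100011
Gen 10 (rule 184): 11110101010010
Gen 11 (rule 124): 10011111111011
Gen 12 (rule 105): 00010000001111

Answer: 00010000001111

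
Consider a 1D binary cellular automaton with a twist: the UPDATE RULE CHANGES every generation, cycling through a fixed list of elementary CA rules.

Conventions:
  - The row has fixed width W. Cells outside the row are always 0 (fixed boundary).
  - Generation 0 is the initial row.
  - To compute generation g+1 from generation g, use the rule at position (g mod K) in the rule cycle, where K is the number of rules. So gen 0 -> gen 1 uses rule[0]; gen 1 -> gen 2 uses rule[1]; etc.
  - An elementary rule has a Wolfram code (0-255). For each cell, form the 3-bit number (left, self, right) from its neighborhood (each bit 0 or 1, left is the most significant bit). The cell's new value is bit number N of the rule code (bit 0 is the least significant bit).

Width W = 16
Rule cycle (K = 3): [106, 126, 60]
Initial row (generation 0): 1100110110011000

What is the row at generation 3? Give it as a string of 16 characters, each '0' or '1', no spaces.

Answer: 1000100010011010

Derivation:
Gen 0: 1100110110011000
Gen 1 (rule 106): 1101111110111000
Gen 2 (rule 126): 1111000011101100
Gen 3 (rule 60): 1000100010011010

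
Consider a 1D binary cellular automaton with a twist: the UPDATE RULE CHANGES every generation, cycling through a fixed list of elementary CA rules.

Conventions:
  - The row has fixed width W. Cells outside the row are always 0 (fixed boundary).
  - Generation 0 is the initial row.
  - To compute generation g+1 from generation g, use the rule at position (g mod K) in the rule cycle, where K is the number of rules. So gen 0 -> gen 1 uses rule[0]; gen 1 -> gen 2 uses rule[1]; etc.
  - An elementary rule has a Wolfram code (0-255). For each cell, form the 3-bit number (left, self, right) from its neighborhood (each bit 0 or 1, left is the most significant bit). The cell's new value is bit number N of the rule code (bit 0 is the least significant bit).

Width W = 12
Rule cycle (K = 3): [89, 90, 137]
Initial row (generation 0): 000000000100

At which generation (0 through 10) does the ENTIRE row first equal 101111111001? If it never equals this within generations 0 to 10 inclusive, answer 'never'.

Answer: 10

Derivation:
Gen 0: 000000000100
Gen 1 (rule 89): 111111110011
Gen 2 (rule 90): 100000011111
Gen 3 (rule 137): 001111011110
Gen 4 (rule 89): 101001010011
Gen 5 (rule 90): 000110001111
Gen 6 (rule 137): 110100101110
Gen 7 (rule 89): 110010001011
Gen 8 (rule 90): 111101010011
Gen 9 (rule 137): 111000000010
Gen 10 (rule 89): 101111111001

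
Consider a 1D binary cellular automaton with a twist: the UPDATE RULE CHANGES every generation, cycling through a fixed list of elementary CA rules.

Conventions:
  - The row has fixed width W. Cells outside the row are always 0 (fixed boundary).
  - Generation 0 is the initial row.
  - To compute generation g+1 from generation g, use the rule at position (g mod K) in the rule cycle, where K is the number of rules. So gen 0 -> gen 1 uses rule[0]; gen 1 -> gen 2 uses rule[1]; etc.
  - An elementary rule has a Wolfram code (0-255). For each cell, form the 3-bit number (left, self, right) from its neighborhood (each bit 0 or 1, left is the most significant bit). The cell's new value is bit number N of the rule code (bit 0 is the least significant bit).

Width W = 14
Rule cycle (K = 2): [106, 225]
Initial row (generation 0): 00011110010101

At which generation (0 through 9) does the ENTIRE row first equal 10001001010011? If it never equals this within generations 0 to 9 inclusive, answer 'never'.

Gen 0: 00011110010101
Gen 1 (rule 106): 00110010101010
Gen 2 (rule 225): 10010001010100
Gen 3 (rule 106): 00100010101000
Gen 4 (rule 225): 10001001010011
Gen 5 (rule 106): 00010010100111
Gen 6 (rule 225): 11000001000011
Gen 7 (rule 106): 11000010000111
Gen 8 (rule 225): 01011000110011
Gen 9 (rule 106): 10111001110111

Answer: 4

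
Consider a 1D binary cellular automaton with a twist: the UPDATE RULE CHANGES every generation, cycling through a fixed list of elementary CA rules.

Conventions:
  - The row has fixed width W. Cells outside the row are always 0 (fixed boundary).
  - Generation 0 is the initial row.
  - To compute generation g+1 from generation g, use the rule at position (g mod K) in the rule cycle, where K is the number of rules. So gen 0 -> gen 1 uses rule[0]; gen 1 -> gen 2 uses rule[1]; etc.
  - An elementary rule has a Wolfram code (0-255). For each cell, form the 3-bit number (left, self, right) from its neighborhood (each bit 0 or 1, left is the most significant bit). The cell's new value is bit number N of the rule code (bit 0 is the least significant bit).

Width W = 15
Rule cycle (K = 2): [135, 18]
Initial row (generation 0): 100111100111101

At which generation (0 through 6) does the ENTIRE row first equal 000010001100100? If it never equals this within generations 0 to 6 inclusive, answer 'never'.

Answer: never

Derivation:
Gen 0: 100111100111101
Gen 1 (rule 135): 101011001011001
Gen 2 (rule 18): 000000110000110
Gen 3 (rule 135): 111111000111000
Gen 4 (rule 18): 000000101000100
Gen 5 (rule 135): 111111101011101
Gen 6 (rule 18): 000000000000000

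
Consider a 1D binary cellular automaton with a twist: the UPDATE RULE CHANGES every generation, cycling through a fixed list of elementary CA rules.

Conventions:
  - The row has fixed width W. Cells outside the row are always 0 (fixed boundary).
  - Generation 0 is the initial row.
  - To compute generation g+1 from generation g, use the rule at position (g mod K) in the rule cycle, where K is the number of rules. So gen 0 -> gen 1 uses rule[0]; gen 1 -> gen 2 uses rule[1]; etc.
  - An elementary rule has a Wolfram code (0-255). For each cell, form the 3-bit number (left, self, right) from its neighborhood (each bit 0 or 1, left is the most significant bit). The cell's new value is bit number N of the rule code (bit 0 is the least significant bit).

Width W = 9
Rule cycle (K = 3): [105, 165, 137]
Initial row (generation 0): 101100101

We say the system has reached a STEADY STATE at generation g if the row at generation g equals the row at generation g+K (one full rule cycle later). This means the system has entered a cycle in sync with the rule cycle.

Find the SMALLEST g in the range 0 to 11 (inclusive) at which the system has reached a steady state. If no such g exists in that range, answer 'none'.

Answer: 11

Derivation:
Gen 0: 101100101
Gen 1 (rule 105): 011100010
Gen 2 (rule 165): 001001010
Gen 3 (rule 137): 100000000
Gen 4 (rule 105): 001111111
Gen 5 (rule 165): 100111110
Gen 6 (rule 137): 000111100
Gen 7 (rule 105): 110100101
Gen 8 (rule 165): 001100111
Gen 9 (rule 137): 101000110
Gen 10 (rule 105): 010010110
Gen 11 (rule 165): 010011000
Gen 12 (rule 137): 000010011
Gen 13 (rule 105): 111000011
Gen 14 (rule 165): 010011000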